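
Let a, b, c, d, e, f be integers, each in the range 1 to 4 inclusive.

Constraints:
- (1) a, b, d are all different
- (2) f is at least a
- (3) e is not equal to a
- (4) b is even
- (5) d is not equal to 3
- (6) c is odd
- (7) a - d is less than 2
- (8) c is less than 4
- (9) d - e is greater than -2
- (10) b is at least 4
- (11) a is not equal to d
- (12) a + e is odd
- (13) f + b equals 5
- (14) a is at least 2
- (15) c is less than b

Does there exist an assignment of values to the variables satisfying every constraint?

From constraints 2 and 14: f ≥ a ≥ 2. From constraint 10: b ≥ 4. Hence f + b ≥ 6. But constraint 13 requires f + b = 5, and 5 < 6. Contradiction.

Unsatisfiable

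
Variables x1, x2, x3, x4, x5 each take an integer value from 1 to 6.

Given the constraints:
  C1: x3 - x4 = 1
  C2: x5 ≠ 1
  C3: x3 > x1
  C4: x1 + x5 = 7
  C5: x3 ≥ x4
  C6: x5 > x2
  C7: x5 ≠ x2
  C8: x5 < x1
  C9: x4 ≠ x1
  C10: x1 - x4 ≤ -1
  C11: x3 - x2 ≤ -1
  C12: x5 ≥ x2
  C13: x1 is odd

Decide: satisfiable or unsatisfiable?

Constraints 5, 6, 8, 10, and 11 give x4 ≤ x3, x3 < x2, x2 < x5, x5 < x1, x1 < x4. Chaining: x4 ≤ x3 < x2 < x5 < x1 < x4, which forces x4 < x4 — impossible.

Unsatisfiable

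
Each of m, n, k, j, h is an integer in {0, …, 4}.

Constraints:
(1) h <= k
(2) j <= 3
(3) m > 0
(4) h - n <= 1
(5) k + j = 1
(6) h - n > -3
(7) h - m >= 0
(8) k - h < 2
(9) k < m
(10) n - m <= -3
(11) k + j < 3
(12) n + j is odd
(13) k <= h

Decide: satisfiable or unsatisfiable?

Unsatisfiable

Constraints 4, 7, and 10 give h − m ≥ 0, m − n ≥ 3, n − h ≥ -1.
Adding all 3 inequalities: the left sides telescope to 0, and the right sides sum to 0 + 3 + (-1) = 2. So 0 ≥ 2, which is false.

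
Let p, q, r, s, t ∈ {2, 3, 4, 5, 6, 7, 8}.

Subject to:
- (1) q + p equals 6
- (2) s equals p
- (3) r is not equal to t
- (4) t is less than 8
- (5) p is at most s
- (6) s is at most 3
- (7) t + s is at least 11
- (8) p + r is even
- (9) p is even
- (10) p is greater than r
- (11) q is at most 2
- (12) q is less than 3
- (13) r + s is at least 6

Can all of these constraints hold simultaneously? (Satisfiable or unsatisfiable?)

From constraint 11: q ≤ 2. From constraints 5 and 6: p ≤ s ≤ 3. Hence q + p ≤ 5. But constraint 1 requires q + p = 6, and 6 > 5. Contradiction.

Unsatisfiable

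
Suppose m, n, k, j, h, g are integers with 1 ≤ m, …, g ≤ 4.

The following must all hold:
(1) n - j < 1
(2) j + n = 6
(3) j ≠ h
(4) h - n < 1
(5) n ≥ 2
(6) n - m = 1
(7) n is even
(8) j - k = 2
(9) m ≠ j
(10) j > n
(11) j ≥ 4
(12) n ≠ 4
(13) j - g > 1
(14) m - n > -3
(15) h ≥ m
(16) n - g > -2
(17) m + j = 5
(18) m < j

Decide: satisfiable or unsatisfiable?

The assignment m = 1, n = 2, k = 2, j = 4, h = 1, g = 2 works:
  constraint 1 holds since n - j = -2.
  constraint 2 holds since j + n = 6.
  constraint 4 holds since h - n = -1.
The rest check out directly.

Satisfiable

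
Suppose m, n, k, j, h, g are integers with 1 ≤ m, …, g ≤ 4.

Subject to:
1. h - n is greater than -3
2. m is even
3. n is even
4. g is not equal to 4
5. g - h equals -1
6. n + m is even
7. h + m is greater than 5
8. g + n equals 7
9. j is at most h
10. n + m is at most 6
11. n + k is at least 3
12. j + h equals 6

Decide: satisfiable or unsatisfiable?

Satisfiable

Try m = 2, n = 4, k = 1, j = 2, h = 4, g = 3.
Check constraint 1: h - n = 0; constraint 5: g - h = -1. The remaining constraints are straightforward to verify.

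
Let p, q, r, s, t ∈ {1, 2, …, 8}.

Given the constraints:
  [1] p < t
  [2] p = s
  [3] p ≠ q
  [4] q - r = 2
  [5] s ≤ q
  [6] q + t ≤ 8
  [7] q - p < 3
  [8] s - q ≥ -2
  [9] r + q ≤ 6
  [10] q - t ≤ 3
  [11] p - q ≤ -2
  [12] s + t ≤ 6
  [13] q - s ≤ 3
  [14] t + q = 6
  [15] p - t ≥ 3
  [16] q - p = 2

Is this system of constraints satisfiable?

Constraints 10, 11, and 15 give t − q ≥ -3, q − p ≥ 2, p − t ≥ 3.
Adding all 3 inequalities: the left sides telescope to 0, and the right sides sum to (-3) + 2 + 3 = 2. So 0 ≥ 2, which is false.

Unsatisfiable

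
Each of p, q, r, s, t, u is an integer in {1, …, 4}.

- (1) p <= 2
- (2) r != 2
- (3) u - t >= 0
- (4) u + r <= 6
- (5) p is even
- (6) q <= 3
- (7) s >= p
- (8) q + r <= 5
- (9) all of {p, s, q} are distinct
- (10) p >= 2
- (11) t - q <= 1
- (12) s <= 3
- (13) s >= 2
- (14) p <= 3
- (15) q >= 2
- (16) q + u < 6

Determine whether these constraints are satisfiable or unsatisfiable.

Unsatisfiable

Constraints 6, 10, 12, 13, 14, and 15 confine each of p, s, q to the 2 values {2, 3}.
Constraint 9 requires all 3 of them to be distinct, but only 2 values are available — impossible by the pigeonhole principle.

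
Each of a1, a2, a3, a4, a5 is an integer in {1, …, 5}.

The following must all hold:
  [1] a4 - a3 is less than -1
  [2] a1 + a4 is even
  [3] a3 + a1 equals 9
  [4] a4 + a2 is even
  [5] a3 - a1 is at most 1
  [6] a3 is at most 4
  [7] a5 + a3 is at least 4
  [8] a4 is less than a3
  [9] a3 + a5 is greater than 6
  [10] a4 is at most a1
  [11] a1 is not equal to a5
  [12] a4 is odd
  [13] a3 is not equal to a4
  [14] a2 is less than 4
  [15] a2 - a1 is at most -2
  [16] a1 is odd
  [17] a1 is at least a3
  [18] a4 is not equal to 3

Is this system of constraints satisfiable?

The assignment a1 = 5, a2 = 1, a3 = 4, a4 = 1, a5 = 3 works:
  constraint 1 holds since a4 - a3 = -3.
  constraint 3 holds since a3 + a1 = 9.
  constraint 5 holds since a3 - a1 = -1.
The rest check out directly.

Satisfiable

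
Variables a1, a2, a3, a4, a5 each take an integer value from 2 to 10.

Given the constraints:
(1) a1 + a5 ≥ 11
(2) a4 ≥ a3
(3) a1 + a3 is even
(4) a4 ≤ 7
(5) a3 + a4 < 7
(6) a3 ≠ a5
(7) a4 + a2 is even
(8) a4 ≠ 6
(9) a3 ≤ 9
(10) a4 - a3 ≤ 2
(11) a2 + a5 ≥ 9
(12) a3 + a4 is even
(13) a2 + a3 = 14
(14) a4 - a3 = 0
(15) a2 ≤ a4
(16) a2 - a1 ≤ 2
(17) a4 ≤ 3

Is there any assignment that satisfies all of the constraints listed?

Unsatisfiable

From constraints 15 and 17: a2 ≤ a4 ≤ 3. From constraint 9: a3 ≤ 9. Hence a2 + a3 ≤ 12. But constraint 13 requires a2 + a3 = 14, and 14 > 12. Contradiction.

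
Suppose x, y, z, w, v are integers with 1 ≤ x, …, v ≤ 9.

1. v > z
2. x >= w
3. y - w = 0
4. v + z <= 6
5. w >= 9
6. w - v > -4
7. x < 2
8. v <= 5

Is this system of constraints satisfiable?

Unsatisfiable

From constraints 2 and 5: x ≥ w and w ≥ 9, so x ≥ 9. From constraint 7: x ≤ 1. But 1 < 9, so no value of x works.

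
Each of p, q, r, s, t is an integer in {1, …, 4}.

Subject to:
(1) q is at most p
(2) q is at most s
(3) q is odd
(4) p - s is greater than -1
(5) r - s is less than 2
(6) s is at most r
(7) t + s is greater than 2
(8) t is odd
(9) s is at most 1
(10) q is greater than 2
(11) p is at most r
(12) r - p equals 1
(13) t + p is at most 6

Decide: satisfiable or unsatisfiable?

From constraint 10: q ≥ 3. From constraints 2 and 9: q ≤ s and s ≤ 1, so q ≤ 1. But 1 < 3, so no value of q works.

Unsatisfiable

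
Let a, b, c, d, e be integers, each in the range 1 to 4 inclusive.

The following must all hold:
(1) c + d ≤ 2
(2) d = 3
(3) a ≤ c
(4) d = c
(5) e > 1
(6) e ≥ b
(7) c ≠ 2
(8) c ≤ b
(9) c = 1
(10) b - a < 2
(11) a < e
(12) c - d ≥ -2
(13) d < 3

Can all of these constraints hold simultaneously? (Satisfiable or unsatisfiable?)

Constraint 2 fixes d = 3 and constraint 9 fixes c = 1, but constraint 4 requires d = c. Since 3 ≠ 1, contradiction.

Unsatisfiable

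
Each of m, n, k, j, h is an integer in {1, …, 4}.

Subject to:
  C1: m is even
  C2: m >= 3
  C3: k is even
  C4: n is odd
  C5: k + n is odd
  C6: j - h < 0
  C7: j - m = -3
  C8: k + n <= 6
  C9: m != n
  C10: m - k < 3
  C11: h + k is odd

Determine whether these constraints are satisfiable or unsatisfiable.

Take m = 4, n = 1, k = 4, j = 1, h = 3. Then constraint 6: j - h = -2; constraint 7: j - m = -3, and every other listed constraint is also met.

Satisfiable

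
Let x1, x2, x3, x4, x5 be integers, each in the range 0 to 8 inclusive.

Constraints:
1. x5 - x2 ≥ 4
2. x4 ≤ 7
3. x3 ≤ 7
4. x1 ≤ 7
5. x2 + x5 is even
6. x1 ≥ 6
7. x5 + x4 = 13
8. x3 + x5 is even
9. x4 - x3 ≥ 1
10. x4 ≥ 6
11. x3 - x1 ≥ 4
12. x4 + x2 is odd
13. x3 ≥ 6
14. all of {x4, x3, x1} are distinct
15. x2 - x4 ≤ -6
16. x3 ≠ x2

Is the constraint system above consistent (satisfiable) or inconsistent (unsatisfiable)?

Unsatisfiable

Constraints 2, 3, 4, 6, 10, and 13 confine each of x4, x3, x1 to the 2 values {6, 7}.
Constraint 14 requires all 3 of them to be distinct, but only 2 values are available — impossible by the pigeonhole principle.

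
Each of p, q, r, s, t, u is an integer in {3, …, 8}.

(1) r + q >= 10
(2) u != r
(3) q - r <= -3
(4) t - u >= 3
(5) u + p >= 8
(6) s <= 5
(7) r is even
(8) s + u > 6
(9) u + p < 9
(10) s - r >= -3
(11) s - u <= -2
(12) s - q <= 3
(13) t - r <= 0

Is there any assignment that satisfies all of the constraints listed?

Constraints 4, 10, 11, and 13 give u − s ≥ 2, s − r ≥ -3, r − t ≥ 0, t − u ≥ 3.
Adding all 4 inequalities: the left sides telescope to 0, and the right sides sum to 2 + (-3) + 0 + 3 = 2. So 0 ≥ 2, which is false.

Unsatisfiable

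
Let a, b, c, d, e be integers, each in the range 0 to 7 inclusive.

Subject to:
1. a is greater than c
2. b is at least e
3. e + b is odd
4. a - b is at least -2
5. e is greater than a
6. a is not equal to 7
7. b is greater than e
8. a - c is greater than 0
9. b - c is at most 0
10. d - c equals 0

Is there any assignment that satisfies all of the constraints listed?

Constraints 1, 5, 7, and 9 give c < a, a < e, e < b, b ≤ c. Chaining: c < a < e < b ≤ c, which forces c < c — impossible.

Unsatisfiable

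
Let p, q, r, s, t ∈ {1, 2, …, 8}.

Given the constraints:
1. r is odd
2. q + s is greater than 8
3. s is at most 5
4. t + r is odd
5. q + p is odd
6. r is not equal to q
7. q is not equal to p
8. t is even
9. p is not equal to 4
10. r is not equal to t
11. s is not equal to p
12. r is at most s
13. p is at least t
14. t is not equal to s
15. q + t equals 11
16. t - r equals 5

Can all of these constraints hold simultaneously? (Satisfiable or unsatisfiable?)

Try p = 6, q = 5, r = 1, s = 4, t = 6.
Check constraint 2: q + s = 9; constraint 15: q + t = 11. The remaining constraints are straightforward to verify.

Satisfiable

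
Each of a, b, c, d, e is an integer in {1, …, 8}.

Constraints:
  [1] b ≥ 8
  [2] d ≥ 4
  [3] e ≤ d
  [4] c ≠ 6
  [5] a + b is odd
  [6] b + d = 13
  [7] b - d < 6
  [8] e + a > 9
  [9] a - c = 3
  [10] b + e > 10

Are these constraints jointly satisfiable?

The assignment a = 5, b = 8, c = 2, d = 5, e = 5 works:
  constraint 6 holds since b + d = 13.
  constraint 7 holds since b - d = 3.
The rest check out directly.

Satisfiable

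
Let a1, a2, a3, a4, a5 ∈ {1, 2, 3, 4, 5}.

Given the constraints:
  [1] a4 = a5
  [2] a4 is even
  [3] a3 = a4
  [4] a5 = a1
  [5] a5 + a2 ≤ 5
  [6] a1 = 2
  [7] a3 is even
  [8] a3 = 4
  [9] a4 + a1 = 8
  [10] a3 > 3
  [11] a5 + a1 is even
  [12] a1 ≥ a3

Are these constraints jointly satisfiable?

Unsatisfiable

Constraint 8 fixes a3 = 4 and constraint 6 fixes a1 = 2. Constraints 1, 3, and 4 give a3 = a4 = a5 = a1, so a3 = a1. But 4 ≠ 2 — contradiction.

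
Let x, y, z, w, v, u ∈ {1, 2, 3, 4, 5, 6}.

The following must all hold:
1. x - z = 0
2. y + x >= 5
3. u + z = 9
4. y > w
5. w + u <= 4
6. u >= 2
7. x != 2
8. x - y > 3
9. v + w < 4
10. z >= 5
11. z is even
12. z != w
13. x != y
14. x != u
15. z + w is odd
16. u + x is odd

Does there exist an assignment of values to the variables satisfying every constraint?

The assignment x = 6, y = 2, z = 6, w = 1, v = 1, u = 3 works:
  constraint 1 holds since x - z = 0.
  constraint 2 holds since y + x = 8.
The rest check out directly.

Satisfiable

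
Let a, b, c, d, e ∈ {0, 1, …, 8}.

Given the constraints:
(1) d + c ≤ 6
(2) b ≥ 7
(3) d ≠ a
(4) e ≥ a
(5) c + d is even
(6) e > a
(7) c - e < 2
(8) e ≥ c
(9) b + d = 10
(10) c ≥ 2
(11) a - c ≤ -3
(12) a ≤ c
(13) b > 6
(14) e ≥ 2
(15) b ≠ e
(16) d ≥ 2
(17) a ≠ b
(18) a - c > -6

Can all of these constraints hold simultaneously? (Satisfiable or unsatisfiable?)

Satisfiable

Setting (a, b, c, d, e) = (0, 7, 3, 3, 3) satisfies everything: constraint 1: d + c = 6; constraint 7: c - e = 0, and the others follow.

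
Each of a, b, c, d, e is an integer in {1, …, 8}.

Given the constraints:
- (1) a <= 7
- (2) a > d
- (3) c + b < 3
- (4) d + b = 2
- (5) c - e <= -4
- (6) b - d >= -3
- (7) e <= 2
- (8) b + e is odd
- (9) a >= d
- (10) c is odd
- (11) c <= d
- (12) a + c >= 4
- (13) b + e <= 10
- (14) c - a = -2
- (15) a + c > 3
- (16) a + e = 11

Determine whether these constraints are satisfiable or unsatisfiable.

From constraint 1: a ≤ 7. From constraint 7: e ≤ 2. Hence a + e ≤ 9. But constraint 16 requires a + e = 11, and 11 > 9. Contradiction.

Unsatisfiable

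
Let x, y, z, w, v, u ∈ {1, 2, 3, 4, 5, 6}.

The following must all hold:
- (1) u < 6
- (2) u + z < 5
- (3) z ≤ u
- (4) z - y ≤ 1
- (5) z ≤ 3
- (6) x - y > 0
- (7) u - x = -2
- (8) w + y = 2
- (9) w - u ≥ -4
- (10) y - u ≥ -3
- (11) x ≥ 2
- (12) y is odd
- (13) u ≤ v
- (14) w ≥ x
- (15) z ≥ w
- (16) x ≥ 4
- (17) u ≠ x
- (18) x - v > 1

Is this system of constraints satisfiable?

From constraints 14 and 16: w ≥ x and x ≥ 4, so w ≥ 4. From constraints 5 and 15: w ≤ z and z ≤ 3, so w ≤ 3. But 3 < 4, so no value of w works.

Unsatisfiable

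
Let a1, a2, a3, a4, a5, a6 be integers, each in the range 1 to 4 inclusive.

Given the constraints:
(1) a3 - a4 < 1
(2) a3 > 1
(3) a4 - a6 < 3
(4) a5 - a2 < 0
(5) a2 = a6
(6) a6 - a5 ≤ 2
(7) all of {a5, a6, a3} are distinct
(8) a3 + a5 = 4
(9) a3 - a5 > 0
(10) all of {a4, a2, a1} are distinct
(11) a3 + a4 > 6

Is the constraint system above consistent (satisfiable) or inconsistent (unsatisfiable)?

Satisfiable

Try a1 = 1, a2 = 2, a3 = 3, a4 = 4, a5 = 1, a6 = 2.
Check constraint 1: a3 - a4 = -1; constraint 3: a4 - a6 = 2. The remaining constraints are straightforward to verify.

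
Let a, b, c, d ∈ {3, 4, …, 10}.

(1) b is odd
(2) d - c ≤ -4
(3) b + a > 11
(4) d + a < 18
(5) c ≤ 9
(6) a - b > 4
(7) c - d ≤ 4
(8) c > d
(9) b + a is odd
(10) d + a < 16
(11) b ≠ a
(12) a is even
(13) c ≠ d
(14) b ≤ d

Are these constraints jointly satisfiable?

Try a = 10, b = 3, c = 9, d = 5.
Check constraint 2: d - c = -4; constraint 3: b + a = 13. The remaining constraints are straightforward to verify.

Satisfiable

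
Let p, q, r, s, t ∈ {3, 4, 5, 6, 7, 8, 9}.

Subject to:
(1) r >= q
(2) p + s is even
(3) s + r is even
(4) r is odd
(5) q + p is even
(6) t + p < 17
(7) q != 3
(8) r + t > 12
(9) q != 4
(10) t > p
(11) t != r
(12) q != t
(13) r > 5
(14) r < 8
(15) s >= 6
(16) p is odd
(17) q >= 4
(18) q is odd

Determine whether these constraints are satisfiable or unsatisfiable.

Satisfiable

Try p = 7, q = 7, r = 7, s = 9, t = 8.
Check constraint 6: t + p = 15; constraint 8: r + t = 15. The remaining constraints are straightforward to verify.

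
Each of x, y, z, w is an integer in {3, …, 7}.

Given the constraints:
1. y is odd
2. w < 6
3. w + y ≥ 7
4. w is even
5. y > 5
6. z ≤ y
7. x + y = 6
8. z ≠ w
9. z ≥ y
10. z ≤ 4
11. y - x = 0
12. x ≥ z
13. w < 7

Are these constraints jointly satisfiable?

Unsatisfiable

From constraint 5: y ≥ 6. From constraints 9 and 10: y ≤ z and z ≤ 4, so y ≤ 4. But 4 < 6, so no value of y works.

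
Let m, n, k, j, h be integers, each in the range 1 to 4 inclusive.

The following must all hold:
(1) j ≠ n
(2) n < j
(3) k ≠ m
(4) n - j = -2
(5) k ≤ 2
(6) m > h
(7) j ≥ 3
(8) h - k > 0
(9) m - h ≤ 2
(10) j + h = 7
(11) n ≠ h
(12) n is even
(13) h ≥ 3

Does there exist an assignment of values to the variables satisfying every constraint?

Setting (m, n, k, j, h) = (4, 2, 2, 4, 3) satisfies everything: constraint 4: n - j = -2; constraint 8: h - k = 1; constraint 9: m - h = 1, and the others follow.

Satisfiable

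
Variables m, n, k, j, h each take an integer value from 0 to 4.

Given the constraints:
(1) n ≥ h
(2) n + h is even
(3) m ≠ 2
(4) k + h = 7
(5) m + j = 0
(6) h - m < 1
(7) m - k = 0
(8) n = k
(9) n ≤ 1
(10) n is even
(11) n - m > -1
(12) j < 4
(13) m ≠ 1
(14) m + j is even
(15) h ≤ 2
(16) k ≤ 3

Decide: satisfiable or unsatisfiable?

From constraint 16: k ≤ 3. From constraint 15: h ≤ 2. Hence k + h ≤ 5. But constraint 4 requires k + h = 7, and 7 > 5. Contradiction.

Unsatisfiable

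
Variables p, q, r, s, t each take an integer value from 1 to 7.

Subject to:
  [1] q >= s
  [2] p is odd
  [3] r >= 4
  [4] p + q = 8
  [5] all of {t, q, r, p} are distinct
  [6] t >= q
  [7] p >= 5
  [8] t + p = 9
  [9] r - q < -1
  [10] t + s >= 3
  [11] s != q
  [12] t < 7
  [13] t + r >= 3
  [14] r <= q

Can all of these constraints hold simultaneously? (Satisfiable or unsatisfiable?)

From constraint 7: p ≥ 5. From constraints 3 and 14: q ≥ r ≥ 4. Hence p + q ≥ 9. But constraint 4 requires p + q = 8, and 8 < 9. Contradiction.

Unsatisfiable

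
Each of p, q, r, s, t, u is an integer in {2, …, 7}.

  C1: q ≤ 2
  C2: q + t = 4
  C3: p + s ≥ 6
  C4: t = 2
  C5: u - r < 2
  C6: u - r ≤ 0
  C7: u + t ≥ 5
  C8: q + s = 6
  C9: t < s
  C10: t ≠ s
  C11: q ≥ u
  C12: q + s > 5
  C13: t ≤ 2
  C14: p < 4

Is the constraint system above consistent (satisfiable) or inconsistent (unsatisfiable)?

From constraints 1 and 11: u ≤ q ≤ 2. From constraint 13: t ≤ 2. Hence u + t ≤ 4. But constraint 7 requires u + t ≥ 5, and 5 > 4. Contradiction.

Unsatisfiable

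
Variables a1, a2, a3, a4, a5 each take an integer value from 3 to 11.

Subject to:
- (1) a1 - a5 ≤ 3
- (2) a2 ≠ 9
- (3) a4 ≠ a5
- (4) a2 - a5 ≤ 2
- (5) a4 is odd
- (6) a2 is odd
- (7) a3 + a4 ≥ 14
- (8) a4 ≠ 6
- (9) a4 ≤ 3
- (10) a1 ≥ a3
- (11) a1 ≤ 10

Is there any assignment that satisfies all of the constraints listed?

From constraints 10 and 11: a3 ≤ a1 ≤ 10. From constraint 9: a4 ≤ 3. Hence a3 + a4 ≤ 13. But constraint 7 requires a3 + a4 ≥ 14, and 14 > 13. Contradiction.

Unsatisfiable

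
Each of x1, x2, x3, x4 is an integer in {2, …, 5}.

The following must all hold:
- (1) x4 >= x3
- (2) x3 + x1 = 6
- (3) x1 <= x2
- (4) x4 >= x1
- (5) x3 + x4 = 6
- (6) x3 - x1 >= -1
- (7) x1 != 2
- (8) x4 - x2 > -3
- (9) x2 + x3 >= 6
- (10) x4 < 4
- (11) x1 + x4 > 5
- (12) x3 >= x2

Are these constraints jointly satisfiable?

Satisfiable

Try x1 = 3, x2 = 3, x3 = 3, x4 = 3.
Check constraint 2: x3 + x1 = 6; constraint 5: x3 + x4 = 6; constraint 6: x3 - x1 = 0. The remaining constraints are straightforward to verify.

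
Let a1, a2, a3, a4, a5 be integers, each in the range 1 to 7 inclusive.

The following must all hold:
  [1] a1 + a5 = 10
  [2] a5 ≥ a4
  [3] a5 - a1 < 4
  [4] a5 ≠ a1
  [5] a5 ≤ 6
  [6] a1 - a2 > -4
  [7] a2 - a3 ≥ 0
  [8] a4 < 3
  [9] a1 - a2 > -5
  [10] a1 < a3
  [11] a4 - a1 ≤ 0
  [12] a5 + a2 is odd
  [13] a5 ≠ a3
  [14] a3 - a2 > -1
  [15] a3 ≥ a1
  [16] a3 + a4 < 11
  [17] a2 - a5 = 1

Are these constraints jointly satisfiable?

One satisfying assignment is a1 = 4, a2 = 7, a3 = 7, a4 = 1, a5 = 6.
For the less obvious constraints — constraint 1: a1 + a5 = 10; constraint 3: a5 - a1 = 2 — and the others hold by inspection.

Satisfiable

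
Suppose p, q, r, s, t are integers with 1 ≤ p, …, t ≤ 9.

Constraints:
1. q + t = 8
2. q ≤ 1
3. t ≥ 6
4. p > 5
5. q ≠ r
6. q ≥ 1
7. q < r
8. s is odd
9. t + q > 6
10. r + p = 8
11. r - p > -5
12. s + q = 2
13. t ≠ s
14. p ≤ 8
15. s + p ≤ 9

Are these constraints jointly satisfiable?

Satisfiable

Setting (p, q, r, s, t) = (6, 1, 2, 1, 7) satisfies everything: constraint 1: q + t = 8; constraint 9: t + q = 8, and the others follow.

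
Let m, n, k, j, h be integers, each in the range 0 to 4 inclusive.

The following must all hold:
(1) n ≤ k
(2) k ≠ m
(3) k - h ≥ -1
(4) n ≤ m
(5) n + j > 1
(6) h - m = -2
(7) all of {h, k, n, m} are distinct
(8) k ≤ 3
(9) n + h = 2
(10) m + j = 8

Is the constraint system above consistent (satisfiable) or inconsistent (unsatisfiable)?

Take m = 4, n = 0, k = 3, j = 4, h = 2. Then constraint 3: k - h = 1; constraint 5: n + j = 4, and every other listed constraint is also met.

Satisfiable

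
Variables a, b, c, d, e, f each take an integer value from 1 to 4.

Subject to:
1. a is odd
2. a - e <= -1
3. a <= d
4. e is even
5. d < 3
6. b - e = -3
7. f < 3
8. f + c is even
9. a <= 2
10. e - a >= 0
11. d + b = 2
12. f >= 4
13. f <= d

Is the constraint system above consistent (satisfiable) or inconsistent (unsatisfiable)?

Unsatisfiable

From constraints 12 and 13: d ≥ f and f ≥ 4, so d ≥ 4. From constraint 5: d ≤ 2. But 2 < 4, so no value of d works.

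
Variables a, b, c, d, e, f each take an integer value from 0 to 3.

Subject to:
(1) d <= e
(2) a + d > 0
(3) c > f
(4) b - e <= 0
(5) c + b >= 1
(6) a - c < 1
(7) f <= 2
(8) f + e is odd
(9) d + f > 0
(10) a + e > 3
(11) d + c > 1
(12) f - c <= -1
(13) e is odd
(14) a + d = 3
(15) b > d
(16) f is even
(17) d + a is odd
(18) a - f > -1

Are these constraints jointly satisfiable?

One satisfying assignment is a = 2, b = 2, c = 2, d = 1, e = 3, f = 0.
For the less obvious constraints — constraint 2: a + d = 3; constraint 4: b - e = -1; constraint 5: c + b = 4 — and the others hold by inspection.

Satisfiable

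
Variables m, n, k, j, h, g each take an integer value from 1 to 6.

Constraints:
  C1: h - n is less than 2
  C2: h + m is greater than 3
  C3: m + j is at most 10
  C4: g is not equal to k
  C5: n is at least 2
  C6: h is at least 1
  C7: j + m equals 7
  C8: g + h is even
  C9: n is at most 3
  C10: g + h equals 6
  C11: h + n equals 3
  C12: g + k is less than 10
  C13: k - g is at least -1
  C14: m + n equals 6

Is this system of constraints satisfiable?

Try m = 4, n = 2, k = 4, j = 3, h = 1, g = 5.
Check constraint 1: h - n = -1; constraint 2: h + m = 5. The remaining constraints are straightforward to verify.

Satisfiable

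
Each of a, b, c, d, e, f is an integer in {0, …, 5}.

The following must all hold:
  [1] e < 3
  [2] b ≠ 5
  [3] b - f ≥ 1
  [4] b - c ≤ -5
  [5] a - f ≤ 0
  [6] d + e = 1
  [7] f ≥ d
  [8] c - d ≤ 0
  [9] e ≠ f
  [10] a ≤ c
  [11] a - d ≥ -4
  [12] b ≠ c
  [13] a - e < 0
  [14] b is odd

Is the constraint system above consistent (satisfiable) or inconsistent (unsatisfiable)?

Constraints 3, 4, 5, 8, and 11 give b − f ≥ 1, f − a ≥ 0, a − d ≥ -4, d − c ≥ 0, c − b ≥ 5.
Adding all 5 inequalities: the left sides telescope to 0, and the right sides sum to 1 + 0 + (-4) + 0 + 5 = 2. So 0 ≥ 2, which is false.

Unsatisfiable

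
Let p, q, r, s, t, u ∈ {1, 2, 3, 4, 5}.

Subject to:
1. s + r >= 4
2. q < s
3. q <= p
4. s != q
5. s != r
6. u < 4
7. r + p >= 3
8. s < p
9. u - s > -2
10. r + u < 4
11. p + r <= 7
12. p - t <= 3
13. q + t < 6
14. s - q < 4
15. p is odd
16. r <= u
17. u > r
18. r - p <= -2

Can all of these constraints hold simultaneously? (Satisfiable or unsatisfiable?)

Satisfiable

Setting (p, q, r, s, t, u) = (5, 2, 1, 3, 3, 2) satisfies everything: constraint 1: s + r = 4; constraint 7: r + p = 6; constraint 9: u - s = -1, and the others follow.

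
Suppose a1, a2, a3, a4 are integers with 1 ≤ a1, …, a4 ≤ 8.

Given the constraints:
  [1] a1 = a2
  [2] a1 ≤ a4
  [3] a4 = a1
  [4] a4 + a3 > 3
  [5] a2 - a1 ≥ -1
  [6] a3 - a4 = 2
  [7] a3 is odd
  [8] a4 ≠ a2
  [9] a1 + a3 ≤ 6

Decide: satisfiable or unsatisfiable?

Unsatisfiable

From constraints 1 and 3, a4 = a1 = a2, so a4 = a2. But constraint 8 says a4 ≠ a2. Contradiction.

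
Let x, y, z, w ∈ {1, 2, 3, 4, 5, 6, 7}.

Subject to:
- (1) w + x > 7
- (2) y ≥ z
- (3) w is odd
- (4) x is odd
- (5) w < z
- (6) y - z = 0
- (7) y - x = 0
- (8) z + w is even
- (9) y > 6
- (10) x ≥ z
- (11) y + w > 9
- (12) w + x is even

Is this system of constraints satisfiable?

Take x = 7, y = 7, z = 7, w = 3. Then constraint 1: w + x = 10; constraint 6: y - z = 0, and every other listed constraint is also met.

Satisfiable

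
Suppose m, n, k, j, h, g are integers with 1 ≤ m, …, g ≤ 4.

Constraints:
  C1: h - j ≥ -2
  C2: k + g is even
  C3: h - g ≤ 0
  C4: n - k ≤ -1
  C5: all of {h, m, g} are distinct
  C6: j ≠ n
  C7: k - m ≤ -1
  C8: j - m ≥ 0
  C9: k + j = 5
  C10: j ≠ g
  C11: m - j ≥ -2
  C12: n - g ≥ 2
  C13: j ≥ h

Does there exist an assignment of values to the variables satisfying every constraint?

Constraints 1, 3, 4, 7, 8, and 12 give k − n ≥ 1, n − g ≥ 2, g − h ≥ 0, h − j ≥ -2, j − m ≥ 0, m − k ≥ 1.
Adding all 6 inequalities: the left sides telescope to 0, and the right sides sum to 1 + 2 + 0 + (-2) + 0 + 1 = 2. So 0 ≥ 2, which is false.

Unsatisfiable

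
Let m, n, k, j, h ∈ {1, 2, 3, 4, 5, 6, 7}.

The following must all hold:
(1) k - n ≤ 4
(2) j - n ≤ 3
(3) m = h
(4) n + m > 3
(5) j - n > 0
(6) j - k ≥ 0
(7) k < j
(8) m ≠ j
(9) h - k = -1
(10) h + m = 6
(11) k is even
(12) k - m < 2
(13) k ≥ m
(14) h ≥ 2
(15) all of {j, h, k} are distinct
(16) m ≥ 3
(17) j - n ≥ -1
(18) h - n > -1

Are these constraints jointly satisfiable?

The assignment m = 3, n = 3, k = 4, j = 5, h = 3 works:
  constraint 1 holds since k - n = 1.
  constraint 2 holds since j - n = 2.
The rest check out directly.

Satisfiable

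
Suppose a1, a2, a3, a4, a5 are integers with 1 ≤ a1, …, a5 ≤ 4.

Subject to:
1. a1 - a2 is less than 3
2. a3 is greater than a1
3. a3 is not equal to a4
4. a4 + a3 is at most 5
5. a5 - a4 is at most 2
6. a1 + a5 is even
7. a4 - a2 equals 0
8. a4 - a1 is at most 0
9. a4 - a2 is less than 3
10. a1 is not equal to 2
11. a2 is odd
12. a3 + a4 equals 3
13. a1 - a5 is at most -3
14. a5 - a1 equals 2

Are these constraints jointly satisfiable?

Constraints 5, 8, and 13 give a1 − a4 ≥ 0, a4 − a5 ≥ -2, a5 − a1 ≥ 3.
Adding all 3 inequalities: the left sides telescope to 0, and the right sides sum to 0 + (-2) + 3 = 1. So 0 ≥ 1, which is false.

Unsatisfiable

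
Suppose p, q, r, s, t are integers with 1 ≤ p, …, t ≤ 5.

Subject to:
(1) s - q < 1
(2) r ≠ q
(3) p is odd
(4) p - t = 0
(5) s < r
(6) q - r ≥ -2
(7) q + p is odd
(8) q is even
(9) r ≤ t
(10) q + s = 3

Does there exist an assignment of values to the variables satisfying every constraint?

Satisfiable

Take p = 5, q = 2, r = 3, s = 1, t = 5. Then constraint 1: s - q = -1; constraint 4: p - t = 0, and every other listed constraint is also met.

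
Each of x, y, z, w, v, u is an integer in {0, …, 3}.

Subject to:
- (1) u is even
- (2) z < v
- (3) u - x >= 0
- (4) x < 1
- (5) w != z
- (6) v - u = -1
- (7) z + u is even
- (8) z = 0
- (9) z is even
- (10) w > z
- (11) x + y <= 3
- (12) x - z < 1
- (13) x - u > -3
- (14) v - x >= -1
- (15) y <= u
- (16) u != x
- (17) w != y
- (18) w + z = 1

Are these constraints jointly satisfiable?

Satisfiable

Try x = 0, y = 2, z = 0, w = 1, v = 1, u = 2.
Check constraint 3: u - x = 2; constraint 6: v - u = -1; constraint 11: x + y = 2. The remaining constraints are straightforward to verify.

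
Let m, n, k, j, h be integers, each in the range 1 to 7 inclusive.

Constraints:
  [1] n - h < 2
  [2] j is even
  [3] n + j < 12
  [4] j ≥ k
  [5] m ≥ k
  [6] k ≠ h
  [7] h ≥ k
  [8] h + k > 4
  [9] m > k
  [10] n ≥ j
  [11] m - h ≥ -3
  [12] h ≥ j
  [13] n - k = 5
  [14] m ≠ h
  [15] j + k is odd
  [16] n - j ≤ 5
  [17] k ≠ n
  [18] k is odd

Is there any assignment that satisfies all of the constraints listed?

Try m = 4, n = 6, k = 1, j = 4, h = 6.
Check constraint 1: n - h = 0; constraint 3: n + j = 10. The remaining constraints are straightforward to verify.

Satisfiable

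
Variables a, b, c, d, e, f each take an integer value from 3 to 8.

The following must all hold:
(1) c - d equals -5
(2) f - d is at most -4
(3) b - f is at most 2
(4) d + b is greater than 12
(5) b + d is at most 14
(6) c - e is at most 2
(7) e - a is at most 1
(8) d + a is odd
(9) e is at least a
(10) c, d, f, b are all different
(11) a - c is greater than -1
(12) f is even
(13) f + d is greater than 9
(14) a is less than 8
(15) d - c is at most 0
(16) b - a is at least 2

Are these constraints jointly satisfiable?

Constraints 2, 3, 6, 7, 15, and 16 give e − c ≥ -2, c − d ≥ 0, d − f ≥ 4, f − b ≥ -2, b − a ≥ 2, a − e ≥ -1.
Adding all 6 inequalities: the left sides telescope to 0, and the right sides sum to (-2) + 0 + 4 + (-2) + 2 + (-1) = 1. So 0 ≥ 1, which is false.

Unsatisfiable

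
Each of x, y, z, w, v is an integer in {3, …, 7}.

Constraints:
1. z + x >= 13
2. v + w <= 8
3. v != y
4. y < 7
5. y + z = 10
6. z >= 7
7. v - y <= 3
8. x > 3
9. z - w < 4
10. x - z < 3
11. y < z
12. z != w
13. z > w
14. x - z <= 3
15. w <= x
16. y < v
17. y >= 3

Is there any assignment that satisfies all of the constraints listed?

Satisfiable

One satisfying assignment is x = 7, y = 3, z = 7, w = 4, v = 4.
For the less obvious constraints — constraint 1: z + x = 14; constraint 2: v + w = 8; constraint 5: y + z = 10 — and the others hold by inspection.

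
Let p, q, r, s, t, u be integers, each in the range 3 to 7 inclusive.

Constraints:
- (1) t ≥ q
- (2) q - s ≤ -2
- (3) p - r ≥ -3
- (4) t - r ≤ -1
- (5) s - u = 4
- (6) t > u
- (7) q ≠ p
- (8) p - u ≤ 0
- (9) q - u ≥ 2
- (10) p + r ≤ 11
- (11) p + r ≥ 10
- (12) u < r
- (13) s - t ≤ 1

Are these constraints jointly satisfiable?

Unsatisfiable

Constraints 2, 3, 4, 8, 9, and 13 give r − t ≥ 1, t − s ≥ -1, s − q ≥ 2, q − u ≥ 2, u − p ≥ 0, p − r ≥ -3.
Adding all 6 inequalities: the left sides telescope to 0, and the right sides sum to 1 + (-1) + 2 + 2 + 0 + (-3) = 1. So 0 ≥ 1, which is false.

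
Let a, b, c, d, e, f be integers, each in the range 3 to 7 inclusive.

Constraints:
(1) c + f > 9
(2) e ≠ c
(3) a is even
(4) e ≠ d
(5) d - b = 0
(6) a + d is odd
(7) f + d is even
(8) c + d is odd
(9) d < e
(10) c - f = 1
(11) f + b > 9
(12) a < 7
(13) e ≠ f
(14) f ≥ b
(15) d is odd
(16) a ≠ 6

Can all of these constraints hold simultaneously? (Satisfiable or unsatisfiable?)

Satisfiable

Try a = 4, b = 5, c = 6, d = 5, e = 7, f = 5.
Check constraint 1: c + f = 11; constraint 5: d - b = 0. The remaining constraints are straightforward to verify.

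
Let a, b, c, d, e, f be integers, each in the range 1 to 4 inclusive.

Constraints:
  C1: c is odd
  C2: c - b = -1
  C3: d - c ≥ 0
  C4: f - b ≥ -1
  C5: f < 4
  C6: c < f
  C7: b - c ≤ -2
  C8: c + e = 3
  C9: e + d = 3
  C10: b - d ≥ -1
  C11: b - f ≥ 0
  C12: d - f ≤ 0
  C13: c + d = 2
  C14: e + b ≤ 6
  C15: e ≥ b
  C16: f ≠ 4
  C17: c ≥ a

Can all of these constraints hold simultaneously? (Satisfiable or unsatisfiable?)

Constraints 3, 7, 11, and 12 give b − f ≥ 0, f − d ≥ 0, d − c ≥ 0, c − b ≥ 2.
Adding all 4 inequalities: the left sides telescope to 0, and the right sides sum to 0 + 0 + 0 + 2 = 2. So 0 ≥ 2, which is false.

Unsatisfiable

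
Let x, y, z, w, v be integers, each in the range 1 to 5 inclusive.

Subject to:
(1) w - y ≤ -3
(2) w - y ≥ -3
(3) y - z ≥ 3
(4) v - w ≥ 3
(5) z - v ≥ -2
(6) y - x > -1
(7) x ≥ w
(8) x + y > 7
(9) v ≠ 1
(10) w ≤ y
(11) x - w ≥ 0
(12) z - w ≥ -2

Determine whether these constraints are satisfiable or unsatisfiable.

Constraints 2, 3, 4, and 5 give v − w ≥ 3, w − y ≥ -3, y − z ≥ 3, z − v ≥ -2.
Adding all 4 inequalities: the left sides telescope to 0, and the right sides sum to 3 + (-3) + 3 + (-2) = 1. So 0 ≥ 1, which is false.

Unsatisfiable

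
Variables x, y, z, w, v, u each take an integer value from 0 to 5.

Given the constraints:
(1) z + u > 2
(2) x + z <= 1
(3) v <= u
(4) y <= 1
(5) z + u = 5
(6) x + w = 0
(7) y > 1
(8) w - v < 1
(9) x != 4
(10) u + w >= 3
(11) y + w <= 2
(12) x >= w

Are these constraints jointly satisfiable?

From constraint 7: y ≥ 2. From constraint 4: y ≤ 1. But 1 < 2, so no value of y works.

Unsatisfiable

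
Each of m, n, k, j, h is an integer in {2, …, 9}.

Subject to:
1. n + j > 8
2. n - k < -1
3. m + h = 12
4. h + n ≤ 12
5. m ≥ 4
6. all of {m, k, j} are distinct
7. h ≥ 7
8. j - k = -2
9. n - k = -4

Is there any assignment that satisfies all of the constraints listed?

The assignment m = 4, n = 4, k = 8, j = 6, h = 8 works:
  constraint 1 holds since n + j = 10.
  constraint 2 holds since n - k = -4.
The rest check out directly.

Satisfiable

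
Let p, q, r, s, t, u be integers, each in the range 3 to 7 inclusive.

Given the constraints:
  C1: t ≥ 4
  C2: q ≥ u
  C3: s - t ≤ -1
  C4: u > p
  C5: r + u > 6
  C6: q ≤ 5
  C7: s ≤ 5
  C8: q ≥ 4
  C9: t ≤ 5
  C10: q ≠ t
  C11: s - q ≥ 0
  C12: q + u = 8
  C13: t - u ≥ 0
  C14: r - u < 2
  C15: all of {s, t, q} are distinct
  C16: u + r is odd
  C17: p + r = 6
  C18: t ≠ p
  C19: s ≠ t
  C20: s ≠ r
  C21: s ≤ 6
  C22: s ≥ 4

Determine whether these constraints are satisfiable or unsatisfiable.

Unsatisfiable

Constraints 1, 6, 7, 8, 9, and 22 confine each of s, t, q to the 2 values {4, 5}.
Constraint 15 requires all 3 of them to be distinct, but only 2 values are available — impossible by the pigeonhole principle.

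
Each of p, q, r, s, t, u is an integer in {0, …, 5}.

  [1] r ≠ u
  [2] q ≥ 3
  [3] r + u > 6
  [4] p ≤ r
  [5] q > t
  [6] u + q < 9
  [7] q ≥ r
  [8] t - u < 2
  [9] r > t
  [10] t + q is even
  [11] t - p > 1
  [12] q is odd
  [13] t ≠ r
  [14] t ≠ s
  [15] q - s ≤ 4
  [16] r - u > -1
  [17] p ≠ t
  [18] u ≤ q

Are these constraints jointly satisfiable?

One satisfying assignment is p = 0, q = 5, r = 5, s = 4, t = 3, u = 3.
For the less obvious constraints — constraint 3: r + u = 8; constraint 6: u + q = 8; constraint 8: t - u = 0 — and the others hold by inspection.

Satisfiable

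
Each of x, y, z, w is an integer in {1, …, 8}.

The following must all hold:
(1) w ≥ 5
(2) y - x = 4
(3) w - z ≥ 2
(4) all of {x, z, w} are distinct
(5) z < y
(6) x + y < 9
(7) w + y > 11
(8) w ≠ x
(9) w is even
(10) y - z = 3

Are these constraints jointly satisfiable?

Satisfiable

Take x = 2, y = 6, z = 3, w = 8. Then constraint 2: y - x = 4; constraint 3: w - z = 5; constraint 6: x + y = 8, and every other listed constraint is also met.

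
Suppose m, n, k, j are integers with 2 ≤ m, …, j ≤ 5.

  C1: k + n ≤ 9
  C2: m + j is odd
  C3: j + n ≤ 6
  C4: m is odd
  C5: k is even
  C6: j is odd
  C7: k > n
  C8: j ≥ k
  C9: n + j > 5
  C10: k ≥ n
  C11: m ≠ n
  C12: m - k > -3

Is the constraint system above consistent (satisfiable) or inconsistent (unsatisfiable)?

Unsatisfiable

Constraint 4 makes m odd and constraint 6 makes j odd, so m + j must be even. Constraint 2 says m + j is odd — contradiction.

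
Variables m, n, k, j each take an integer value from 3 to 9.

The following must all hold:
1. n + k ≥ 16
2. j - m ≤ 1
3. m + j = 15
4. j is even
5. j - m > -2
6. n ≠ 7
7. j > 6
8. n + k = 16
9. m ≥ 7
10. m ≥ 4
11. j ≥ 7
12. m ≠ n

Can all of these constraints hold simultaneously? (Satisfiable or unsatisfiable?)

Satisfiable

The assignment m = 7, n = 9, k = 7, j = 8 works:
  constraint 1 holds since n + k = 16.
  constraint 2 holds since j - m = 1.
The rest check out directly.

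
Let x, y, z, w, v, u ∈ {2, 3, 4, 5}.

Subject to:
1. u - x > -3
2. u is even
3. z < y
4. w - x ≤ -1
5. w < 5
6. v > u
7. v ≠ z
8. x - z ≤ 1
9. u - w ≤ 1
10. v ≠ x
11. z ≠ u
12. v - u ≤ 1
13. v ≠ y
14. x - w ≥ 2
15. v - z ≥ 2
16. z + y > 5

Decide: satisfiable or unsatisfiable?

Unsatisfiable

Constraints 8, 9, 12, 14, and 15 give w − u ≥ -1, u − v ≥ -1, v − z ≥ 2, z − x ≥ -1, x − w ≥ 2.
Adding all 5 inequalities: the left sides telescope to 0, and the right sides sum to (-1) + (-1) + 2 + (-1) + 2 = 1. So 0 ≥ 1, which is false.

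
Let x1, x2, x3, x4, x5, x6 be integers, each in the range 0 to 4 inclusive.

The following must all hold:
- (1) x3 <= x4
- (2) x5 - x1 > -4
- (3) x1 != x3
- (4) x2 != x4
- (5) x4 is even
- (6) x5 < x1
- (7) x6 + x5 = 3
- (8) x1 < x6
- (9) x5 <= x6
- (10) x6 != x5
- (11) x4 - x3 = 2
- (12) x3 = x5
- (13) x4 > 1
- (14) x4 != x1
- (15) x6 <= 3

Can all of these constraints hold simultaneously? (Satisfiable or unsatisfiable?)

Satisfiable

One satisfying assignment is x1 = 1, x2 = 0, x3 = 0, x4 = 2, x5 = 0, x6 = 3.
For the less obvious constraints — constraint 2: x5 - x1 = -1; constraint 7: x6 + x5 = 3; constraint 11: x4 - x3 = 2 — and the others hold by inspection.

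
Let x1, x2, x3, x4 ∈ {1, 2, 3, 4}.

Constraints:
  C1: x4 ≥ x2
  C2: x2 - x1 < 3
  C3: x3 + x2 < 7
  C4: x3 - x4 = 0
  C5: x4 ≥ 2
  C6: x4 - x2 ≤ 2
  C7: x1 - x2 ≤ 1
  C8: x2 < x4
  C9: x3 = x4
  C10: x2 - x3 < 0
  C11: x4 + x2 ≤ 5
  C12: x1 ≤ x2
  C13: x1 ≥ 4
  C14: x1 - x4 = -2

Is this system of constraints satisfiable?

Unsatisfiable

From constraint 5: x4 ≥ 2. From constraints 12 and 13: x2 ≥ x1 ≥ 4. Hence x4 + x2 ≥ 6. But constraint 11 requires x4 + x2 ≤ 5, and 5 < 6. Contradiction.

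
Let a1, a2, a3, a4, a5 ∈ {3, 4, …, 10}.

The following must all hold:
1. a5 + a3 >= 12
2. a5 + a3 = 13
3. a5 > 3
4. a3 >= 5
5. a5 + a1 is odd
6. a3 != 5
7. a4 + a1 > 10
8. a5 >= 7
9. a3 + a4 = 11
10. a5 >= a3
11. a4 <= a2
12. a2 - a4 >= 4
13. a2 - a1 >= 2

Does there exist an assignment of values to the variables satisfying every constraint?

Take a1 = 8, a2 = 10, a3 = 6, a4 = 5, a5 = 7. Then constraint 1: a5 + a3 = 13; constraint 2: a5 + a3 = 13; constraint 7: a4 + a1 = 13, and every other listed constraint is also met.

Satisfiable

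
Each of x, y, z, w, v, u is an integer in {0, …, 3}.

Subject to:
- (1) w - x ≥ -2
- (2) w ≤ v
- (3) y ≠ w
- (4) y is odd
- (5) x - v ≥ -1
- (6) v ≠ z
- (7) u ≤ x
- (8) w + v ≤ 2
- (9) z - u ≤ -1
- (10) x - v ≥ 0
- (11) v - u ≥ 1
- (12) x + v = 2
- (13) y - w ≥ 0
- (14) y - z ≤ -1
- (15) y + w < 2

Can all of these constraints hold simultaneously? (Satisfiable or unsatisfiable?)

Constraints 1, 9, 10, 11, 13, and 14 give u − z ≥ 1, z − y ≥ 1, y − w ≥ 0, w − x ≥ -2, x − v ≥ 0, v − u ≥ 1.
Adding all 6 inequalities: the left sides telescope to 0, and the right sides sum to 1 + 1 + 0 + (-2) + 0 + 1 = 1. So 0 ≥ 1, which is false.

Unsatisfiable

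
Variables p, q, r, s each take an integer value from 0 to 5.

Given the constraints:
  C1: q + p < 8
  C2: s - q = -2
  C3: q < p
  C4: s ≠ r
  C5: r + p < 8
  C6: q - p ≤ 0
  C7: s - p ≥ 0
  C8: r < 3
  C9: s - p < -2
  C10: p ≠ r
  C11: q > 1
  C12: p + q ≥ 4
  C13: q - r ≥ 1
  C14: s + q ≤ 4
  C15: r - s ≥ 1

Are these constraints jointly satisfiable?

Unsatisfiable

Constraints 6, 7, 13, and 15 give r − s ≥ 1, s − p ≥ 0, p − q ≥ 0, q − r ≥ 1.
Adding all 4 inequalities: the left sides telescope to 0, and the right sides sum to 1 + 0 + 0 + 1 = 2. So 0 ≥ 2, which is false.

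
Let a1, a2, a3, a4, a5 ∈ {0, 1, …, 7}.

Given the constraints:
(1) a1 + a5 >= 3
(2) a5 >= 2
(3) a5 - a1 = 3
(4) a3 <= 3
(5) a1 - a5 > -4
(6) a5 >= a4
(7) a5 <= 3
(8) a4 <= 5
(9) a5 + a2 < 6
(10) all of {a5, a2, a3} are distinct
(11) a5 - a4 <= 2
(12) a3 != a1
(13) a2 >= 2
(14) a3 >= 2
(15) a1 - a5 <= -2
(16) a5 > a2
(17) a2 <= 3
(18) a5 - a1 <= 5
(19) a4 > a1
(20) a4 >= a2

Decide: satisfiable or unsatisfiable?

Constraints 2, 4, 7, 13, 14, and 17 confine each of a5, a2, a3 to the 2 values {2, 3}.
Constraint 10 requires all 3 of them to be distinct, but only 2 values are available — impossible by the pigeonhole principle.

Unsatisfiable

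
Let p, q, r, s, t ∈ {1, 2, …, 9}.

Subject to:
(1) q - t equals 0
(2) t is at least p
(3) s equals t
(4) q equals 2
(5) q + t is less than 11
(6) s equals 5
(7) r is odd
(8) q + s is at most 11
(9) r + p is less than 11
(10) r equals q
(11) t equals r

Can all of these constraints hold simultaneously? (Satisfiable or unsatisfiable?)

Constraint 6 fixes s = 5 and constraint 4 fixes q = 2. Constraints 3, 10, and 11 give s = t = r = q, so s = q. But 5 ≠ 2 — contradiction.

Unsatisfiable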